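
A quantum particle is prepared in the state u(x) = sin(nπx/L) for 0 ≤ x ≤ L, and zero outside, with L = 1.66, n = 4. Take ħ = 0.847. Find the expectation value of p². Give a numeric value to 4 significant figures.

p² u = −ħ² d²u/dx²; ⟨p²⟩ = −ħ² ∫ u*·u'' dx / ∫|u|² dx.
d/dx sin(nπx/L) = (nπ/L)·cos(nπx/L) and d²/dx² sin(nπx/L) = −(nπ/L)²·sin(nπx/L); on 0 ≤ x ≤ L, ∫sin²(nπx/L) dx = L/2 and ∫sin(nπx/L)·cos(nπx/L) dx = 0.
State is unnormalized: ∫|u|² dx = 0.83000, and ∫u*·(−ħ² u'') dx = 34.123, so ⟨p²⟩ = 34.123 / 0.83000.
⟨p²⟩ = 41.112.

41.11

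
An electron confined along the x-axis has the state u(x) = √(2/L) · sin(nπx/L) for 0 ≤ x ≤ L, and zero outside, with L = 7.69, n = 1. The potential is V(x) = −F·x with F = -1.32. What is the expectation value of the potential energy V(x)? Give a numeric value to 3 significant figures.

5.08

⟨V⟩ = ∫ V(x)·|u|² dx.
With sin²θ = (1 − cos2θ)/2 on 0 ≤ x ≤ L: ∫sin²(nπx/L) dx = L/2, ∫x·sin²(nπx/L) dx = L²/4, ∫x²·sin²(nπx/L) dx = L³·(1/6 − 1/(4n²π²)); higher powers xᵏ the same way, integrating xᵏ·cos(2nπx/L) by parts.
⟨V⟩ = 5.0754.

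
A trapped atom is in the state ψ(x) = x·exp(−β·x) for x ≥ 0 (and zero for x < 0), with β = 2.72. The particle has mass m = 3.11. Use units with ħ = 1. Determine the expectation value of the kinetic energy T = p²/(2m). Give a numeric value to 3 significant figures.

T = −(ħ²/2m) d²/dx², so ⟨T⟩ = −(ħ²/2m) ∫ ψ*·ψ'' dx / ∫|ψ|² dx; with m = 3.11.
Differentiate x·exp(−β·x) with the product rule; every integrand then reduces to terms xʲ·e^(−2βx) on [0, ∞), with ∫₀^∞ xʲ·e^(−2βx) dx = j!/(2β)^(j+1).
State is unnormalized: ∫|ψ|² dx = 0.012423, and ∫ψ*·(−ħ²/2m · ψ'') dx = 0.014777, so ⟨T⟩ = 0.014777 / 0.012423.
⟨T⟩ = 1.1895.

1.19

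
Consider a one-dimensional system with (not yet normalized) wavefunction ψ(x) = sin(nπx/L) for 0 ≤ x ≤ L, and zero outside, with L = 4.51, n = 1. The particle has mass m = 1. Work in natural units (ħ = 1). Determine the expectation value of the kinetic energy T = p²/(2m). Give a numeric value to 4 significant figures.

0.2426

T = −(ħ²/2m) d²/dx², so ⟨T⟩ = −(ħ²/2m) ∫ ψ*·ψ'' dx / ∫|ψ|² dx; with m = 1.
d/dx sin(nπx/L) = (nπ/L)·cos(nπx/L) and d²/dx² sin(nπx/L) = −(nπ/L)²·sin(nπx/L); on 0 ≤ x ≤ L, ∫sin²(nπx/L) dx = L/2 and ∫sin(nπx/L)·cos(nπx/L) dx = 0.
State is unnormalized: ∫|ψ|² dx = 2.2550, and ∫ψ*·(−ħ²/2m · ψ'') dx = 0.54710, so ⟨T⟩ = 0.54710 / 2.2550.
⟨T⟩ = 0.24261.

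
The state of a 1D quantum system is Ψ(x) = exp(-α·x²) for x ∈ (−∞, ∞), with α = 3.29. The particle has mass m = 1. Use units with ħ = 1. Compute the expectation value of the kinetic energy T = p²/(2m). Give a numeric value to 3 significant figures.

T = −(ħ²/2m) d²/dx², so ⟨T⟩ = −(ħ²/2m) ∫ Ψ*·Ψ'' dx / ∫|Ψ|² dx; with m = 1.
Gaussian moments: ∫x^(2j)·e^(−2αx²) dx = (2j−1)!!/(4α)^j · √(π/(2α)), odd powers integrate to 0; here √(π/(2α)) = 0.69097. Derivatives: d/dx e^(−αx²) = −2αx·e^(−αx²), d²/dx² e^(−αx²) = (4α²x² − 2α)·e^(−αx²).
State is unnormalized: ∫|Ψ|² dx = 0.69097, and ∫Ψ*·(−ħ²/2m · Ψ'') dx = 1.1367, so ⟨T⟩ = 1.1367 / 0.69097.
⟨T⟩ = 1.6450.

1.65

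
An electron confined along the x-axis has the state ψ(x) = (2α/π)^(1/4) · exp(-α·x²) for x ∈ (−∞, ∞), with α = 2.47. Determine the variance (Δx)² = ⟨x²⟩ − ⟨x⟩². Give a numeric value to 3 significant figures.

Compute ⟨x⟩ and ⟨x²⟩ separately, then (Δx)² = ⟨x²⟩ − ⟨x⟩².
Gaussian moments: ∫x^(2j)·e^(−2αx²) dx = (2j−1)!!/(4α)^j · √(π/(2α)), odd powers integrate to 0; here √(π/(2α)) = 0.79746.
⟨x⟩ = 0.0000 and ⟨x²⟩ = 0.10121.
(Δx)² = 0.10121 − (0.0000)² = 0.10121.

0.101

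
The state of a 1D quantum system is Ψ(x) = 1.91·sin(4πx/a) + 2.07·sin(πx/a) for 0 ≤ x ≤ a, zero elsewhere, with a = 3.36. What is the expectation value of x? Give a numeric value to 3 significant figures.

⟨x⟩ = ∫ x·|Ψ|² dx / ∫|Ψ|² dx (integrals over the domain).
On 0 ≤ x ≤ a (j ≠ l): ∫sin²(jπx/a) dx = a/2, ∫sin(jπx/a)·sin(lπx/a) dx = 0; diagonal moments ∫x·sin²(jπx/a) dx = a²/4, ∫x²·sin²(jπx/a) dx = a³·(1/6 − 1/(4j²π²)); cross terms ∫x·sin(jπx/a)·sin(lπx/a) dx = 0 for j + l even and −4jla²/(π²(j² − l²)²) for j + l odd, ∫x²·sin(jπx/a)·sin(lπx/a) dx = (−1)^(j+l)·4jla³/(π²(j² − l²)²); higher powers the same way via product-to-sum and parts.
State is unnormalized: ∫|Ψ|² dx = 13.327, and ∫Ψ*·x·Ψ dx = 21.747, so ⟨x⟩ = 21.747 / 13.327.
⟨x⟩ = 1.6317.

1.63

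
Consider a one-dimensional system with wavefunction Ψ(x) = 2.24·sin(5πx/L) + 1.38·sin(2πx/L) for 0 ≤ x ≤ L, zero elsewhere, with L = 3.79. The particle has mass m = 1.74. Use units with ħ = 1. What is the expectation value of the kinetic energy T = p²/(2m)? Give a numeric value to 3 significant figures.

T = −(ħ²/2m) d²/dx², so ⟨T⟩ = −(ħ²/2m) ∫ Ψ*·Ψ'' dx / ∫|Ψ|² dx; with m = 1.74.
d²/dx² sin(jπx/L) = −(jπ/L)²·sin(jπx/L); on 0 ≤ x ≤ L, ∫sin²(jπx/L) dx = L/2 and ∫sin(jπx/L)·sin(lπx/L) dx = 0 for j ≠ l, so only diagonal terms survive in ∫|Ψ|² and ∫Ψ·Ψ″; ∫Ψ·Ψ′ dx = [Ψ²/2] between the walls = 0.
State is unnormalized: ∫|Ψ|² dx = 13.117, and ∫Ψ*·(−ħ²/2m · Ψ'') dx = 49.784, so ⟨T⟩ = 49.784 / 13.117.
⟨T⟩ = 3.7953.

3.80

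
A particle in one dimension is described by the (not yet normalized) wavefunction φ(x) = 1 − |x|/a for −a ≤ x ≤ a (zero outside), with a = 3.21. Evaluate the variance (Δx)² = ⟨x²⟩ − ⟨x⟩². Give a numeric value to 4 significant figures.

1.030

Compute ⟨x⟩ and ⟨x²⟩ separately, then (Δx)² = ⟨x²⟩ − ⟨x⟩².
φ is even, so ∫ over [−a, a] = 2∫₀ᵃ with φ = 1 − x/a there: ∫₀ᵃ (1 − x/a)² dx = a/3, ∫₀ᵃ x²(1 − x/a)² dx = a³/30, ∫₀ᵃ x⁴(1 − x/a)² dx = a⁵/105.
Normalization: ∫|φ|² dx = 2.1400.
⟨x⟩ = 0.0000 and ⟨x²⟩ = 1.0304.
(Δx)² = 1.0304 − (0.0000)² = 1.0304.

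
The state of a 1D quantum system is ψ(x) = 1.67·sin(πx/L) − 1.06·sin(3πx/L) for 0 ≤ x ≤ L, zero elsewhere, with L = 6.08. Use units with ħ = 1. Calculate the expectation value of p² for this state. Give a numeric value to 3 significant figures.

p² ψ = −ħ² d²ψ/dx²; ⟨p²⟩ = −ħ² ∫ ψ*·ψ'' dx / ∫|ψ|² dx.
d²/dx² sin(jπx/L) = −(jπ/L)²·sin(jπx/L); on 0 ≤ x ≤ L, ∫sin²(jπx/L) dx = L/2 and ∫sin(jπx/L)·sin(lπx/L) dx = 0 for j ≠ l, so only diagonal terms survive in ∫|ψ|² and ∫ψ·ψ″; ∫ψ·ψ′ dx = [ψ²/2] between the walls = 0.
State is unnormalized: ∫|ψ|² dx = 11.894, and ∫ψ*·(−ħ² ψ'') dx = 10.471, so ⟨p²⟩ = 10.471 / 11.894.
⟨p²⟩ = 0.88038.

0.880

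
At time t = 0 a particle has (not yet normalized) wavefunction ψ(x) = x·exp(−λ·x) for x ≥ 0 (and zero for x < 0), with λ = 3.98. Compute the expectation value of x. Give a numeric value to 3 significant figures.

⟨x⟩ = ∫ x·|ψ|² dx / ∫|ψ|² dx (integrals over the domain).
Every integrand reduces to terms xʲ·e^(−2λx) on [0, ∞); use ∫₀^∞ xʲ·e^(−2λx) dx = j!/(2λ)^(j+1).
State is unnormalized: ∫|ψ|² dx = 0.0039654, and ∫ψ*·x·ψ dx = 0.0014945, so ⟨x⟩ = 0.0014945 / 0.0039654.
⟨x⟩ = 0.37688.

0.377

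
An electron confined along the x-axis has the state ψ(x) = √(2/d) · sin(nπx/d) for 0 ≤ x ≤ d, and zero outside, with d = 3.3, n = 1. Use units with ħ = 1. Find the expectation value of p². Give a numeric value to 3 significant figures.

p² ψ = −ħ² d²ψ/dx²; ⟨p²⟩ = −ħ² ∫ ψ*·ψ'' dx.
d/dx sin(nπx/d) = (nπ/d)·cos(nπx/d) and d²/dx² sin(nπx/d) = −(nπ/d)²·sin(nπx/d); on 0 ≤ x ≤ d, ∫sin²(nπx/d) dx = d/2 and ∫sin(nπx/d)·cos(nπx/d) dx = 0.
⟨p²⟩ = 0.90630.

0.906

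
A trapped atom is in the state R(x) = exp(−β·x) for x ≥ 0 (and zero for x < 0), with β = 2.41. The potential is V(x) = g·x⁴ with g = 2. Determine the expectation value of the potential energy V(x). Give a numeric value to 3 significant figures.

⟨V⟩ = ∫ V(x)·|R|² dx / ∫|R|² dx.
Every integrand reduces to terms xʲ·e^(−2βx) on [0, ∞); use ∫₀^∞ xʲ·e^(−2βx) dx = j!/(2β)^(j+1).
State is unnormalized: ∫|R|² dx = 0.20747, and ∫R*·V(x)·R dx = 0.018450, so ⟨V⟩ = 0.018450 / 0.20747.
⟨V⟩ = 0.088931.

0.0889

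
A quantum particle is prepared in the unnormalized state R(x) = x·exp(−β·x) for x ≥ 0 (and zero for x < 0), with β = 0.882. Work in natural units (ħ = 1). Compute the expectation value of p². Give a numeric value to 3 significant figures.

p² R = −ħ² d²R/dx²; ⟨p²⟩ = −ħ² ∫ R*·R'' dx / ∫|R|² dx.
Differentiate x·exp(−β·x) with the product rule; every integrand then reduces to terms xʲ·e^(−2βx) on [0, ∞), with ∫₀^∞ xʲ·e^(−2βx) dx = j!/(2β)^(j+1).
State is unnormalized: ∫|R|² dx = 0.36436, and ∫R*·(−ħ² R'') dx = 0.28345, so ⟨p²⟩ = 0.28345 / 0.36436.
⟨p²⟩ = 0.77792.

0.778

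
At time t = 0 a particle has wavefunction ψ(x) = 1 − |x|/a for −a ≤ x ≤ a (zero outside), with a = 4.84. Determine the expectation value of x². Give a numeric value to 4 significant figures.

⟨x²⟩ = ∫ x²·|ψ|² dx / ∫|ψ|² dx (integrals over the domain).
ψ is even, so ∫ over [−a, a] = 2∫₀ᵃ with ψ = 1 − x/a there: ∫₀ᵃ (1 − x/a)² dx = a/3, ∫₀ᵃ x²(1 − x/a)² dx = a³/30, ∫₀ᵃ x⁴(1 − x/a)² dx = a⁵/105.
State is unnormalized: ∫|ψ|² dx = 3.2267, and ∫ψ*·x²·ψ dx = 7.5587, so ⟨x²⟩ = 7.5587 / 3.2267.
⟨x²⟩ = 2.3426.

2.343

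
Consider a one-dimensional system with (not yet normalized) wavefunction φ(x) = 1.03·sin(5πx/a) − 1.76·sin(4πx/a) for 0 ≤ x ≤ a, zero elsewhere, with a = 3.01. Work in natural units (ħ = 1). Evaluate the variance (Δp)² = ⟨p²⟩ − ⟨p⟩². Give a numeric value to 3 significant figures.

19.9

Compute ⟨p⟩ and ⟨p²⟩ separately; (Δp)² = ⟨p²⟩ − ⟨p⟩².
d²/dx² sin(jπx/a) = −(jπ/a)²·sin(jπx/a); on 0 ≤ x ≤ a, ∫sin²(jπx/a) dx = a/2 and ∫sin(jπx/a)·sin(lπx/a) dx = 0 for j ≠ l, so only diagonal terms survive in ∫|φ|² and ∫φ·φ″; ∫φ·φ′ dx = [φ²/2] between the walls = 0.
Normalization: ∫|φ|² dx = 6.2585.
⟨p⟩ = 0.0000 and ⟨p²⟩ = 19.931.
(Δp)² = 19.931 − (0.0000)² = 19.931.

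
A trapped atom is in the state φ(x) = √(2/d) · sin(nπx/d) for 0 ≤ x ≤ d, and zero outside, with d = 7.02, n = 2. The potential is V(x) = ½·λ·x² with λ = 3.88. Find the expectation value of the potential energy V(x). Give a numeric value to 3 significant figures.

30.7

⟨V⟩ = ∫ V(x)·|φ|² dx.
With sin²θ = (1 − cos2θ)/2 on 0 ≤ x ≤ d: ∫sin²(nπx/d) dx = d/2, ∫x·sin²(nπx/d) dx = d²/4, ∫x²·sin²(nπx/d) dx = d³·(1/6 − 1/(4n²π²)); higher powers xᵏ the same way, integrating xᵏ·cos(2nπx/d) by parts.
⟨V⟩ = 30.657.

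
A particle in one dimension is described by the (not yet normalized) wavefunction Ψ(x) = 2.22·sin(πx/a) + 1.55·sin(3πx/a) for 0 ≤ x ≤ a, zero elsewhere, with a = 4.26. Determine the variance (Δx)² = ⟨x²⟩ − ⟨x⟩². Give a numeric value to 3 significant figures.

1.51

Compute ⟨x⟩ and ⟨x²⟩ separately, then (Δx)² = ⟨x²⟩ − ⟨x⟩².
On 0 ≤ x ≤ a (j ≠ l): ∫sin²(jπx/a) dx = a/2, ∫sin(jπx/a)·sin(lπx/a) dx = 0; diagonal moments ∫x·sin²(jπx/a) dx = a²/4, ∫x²·sin²(jπx/a) dx = a³·(1/6 − 1/(4j²π²)); cross terms ∫x·sin(jπx/a)·sin(lπx/a) dx = 0 for j + l even and −4jla²/(π²(j² − l²)²) for j + l odd, ∫x²·sin(jπx/a)·sin(lπx/a) dx = (−1)^(j+l)·4jla³/(π²(j² − l²)²); higher powers the same way via product-to-sum and parts.
Normalization: ∫|Ψ|² dx = 15.615.
⟨x⟩ = 2.1300 and ⟨x²⟩ = 6.0450.
(Δx)² = 6.0450 − (2.1300)² = 1.5081.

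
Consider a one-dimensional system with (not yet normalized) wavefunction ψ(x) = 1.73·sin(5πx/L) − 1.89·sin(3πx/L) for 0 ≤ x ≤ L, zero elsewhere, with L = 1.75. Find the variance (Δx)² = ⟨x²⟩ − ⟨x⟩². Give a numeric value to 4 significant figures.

Compute ⟨x⟩ and ⟨x²⟩ separately, then (Δx)² = ⟨x²⟩ − ⟨x⟩².
On 0 ≤ x ≤ L (j ≠ l): ∫sin²(jπx/L) dx = L/2, ∫sin(jπx/L)·sin(lπx/L) dx = 0; diagonal moments ∫x·sin²(jπx/L) dx = L²/4, ∫x²·sin²(jπx/L) dx = L³·(1/6 − 1/(4j²π²)); cross terms ∫x·sin(jπx/L)·sin(lπx/L) dx = 0 for j + l even and −4jlL²/(π²(j² − l²)²) for j + l odd, ∫x²·sin(jπx/L)·sin(lπx/L) dx = (−1)^(j+l)·4jlL³/(π²(j² − l²)²); higher powers the same way via product-to-sum and parts.
Normalization: ∫|ψ|² dx = 5.7444.
⟨x⟩ = 0.87500 and ⟨x²⟩ = 0.86374.
(Δx)² = 0.86374 − (0.87500)² = 0.098115.

0.09812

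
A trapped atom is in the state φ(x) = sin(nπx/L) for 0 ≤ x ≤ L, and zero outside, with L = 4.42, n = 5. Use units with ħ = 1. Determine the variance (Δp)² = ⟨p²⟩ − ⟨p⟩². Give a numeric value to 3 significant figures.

Compute ⟨p⟩ and ⟨p²⟩ separately; (Δp)² = ⟨p²⟩ − ⟨p⟩².
d/dx sin(nπx/L) = (nπ/L)·cos(nπx/L) and d²/dx² sin(nπx/L) = −(nπ/L)²·sin(nπx/L); on 0 ≤ x ≤ L, ∫sin²(nπx/L) dx = L/2 and ∫sin(nπx/L)·cos(nπx/L) dx = 0.
Normalization: ∫|φ|² dx = 2.2100.
⟨p⟩ = 0.0000 and ⟨p²⟩ = 12.630.
(Δp)² = 12.630 − (0.0000)² = 12.630.

12.6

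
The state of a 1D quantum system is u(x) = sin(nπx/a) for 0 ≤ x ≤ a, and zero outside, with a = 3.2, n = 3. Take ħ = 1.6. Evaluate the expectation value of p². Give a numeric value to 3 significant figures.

p² u = −ħ² d²u/dx²; ⟨p²⟩ = −ħ² ∫ u*·u'' dx / ∫|u|² dx.
d/dx sin(nπx/a) = (nπ/a)·cos(nπx/a) and d²/dx² sin(nπx/a) = −(nπ/a)²·sin(nπx/a); on 0 ≤ x ≤ a, ∫sin²(nπx/a) dx = a/2 and ∫sin(nπx/a)·cos(nπx/a) dx = 0.
State is unnormalized: ∫|u|² dx = 1.6000, and ∫u*·(−ħ² u'') dx = 35.531, so ⟨p²⟩ = 35.531 / 1.6000.
⟨p²⟩ = 22.207.

22.2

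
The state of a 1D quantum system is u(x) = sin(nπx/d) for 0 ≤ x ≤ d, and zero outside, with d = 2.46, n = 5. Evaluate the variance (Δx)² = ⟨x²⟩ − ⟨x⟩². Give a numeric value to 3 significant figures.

Compute ⟨x⟩ and ⟨x²⟩ separately, then (Δx)² = ⟨x²⟩ − ⟨x⟩².
With sin²θ = (1 − cos2θ)/2 on 0 ≤ x ≤ d: ∫sin²(nπx/d) dx = d/2, ∫x·sin²(nπx/d) dx = d²/4, ∫x²·sin²(nπx/d) dx = d³·(1/6 − 1/(4n²π²)); higher powers xᵏ the same way, integrating xᵏ·cos(2nπx/d) by parts.
Normalization: ∫|u|² dx = 1.2300.
⟨x⟩ = 1.2300 and ⟨x²⟩ = 2.0049.
(Δx)² = 2.0049 − (1.2300)² = 0.49204.

0.492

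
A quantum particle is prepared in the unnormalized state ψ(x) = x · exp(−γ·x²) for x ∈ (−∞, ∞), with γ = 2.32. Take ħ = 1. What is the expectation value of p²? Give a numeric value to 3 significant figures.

p² ψ = −ħ² d²ψ/dx²; ⟨p²⟩ = −ħ² ∫ ψ*·ψ'' dx / ∫|ψ|² dx.
Expand each integrand as polynomial × e^(−2γx²) and use ∫x^(2j)·e^(−2γx²) dx = (2j−1)!!/(4γ)^j · √(π/(2γ)), odd powers → 0; here √(π/(2γ)) = 0.82284. Differentiate with the product rule, d/dx e^(−γx²) = −2γx·e^(−γx²).
State is unnormalized: ∫|ψ|² dx = 0.088668, and ∫ψ*·(−ħ² ψ'') dx = 0.61713, so ⟨p²⟩ = 0.61713 / 0.088668.
⟨p²⟩ = 6.9600.

6.96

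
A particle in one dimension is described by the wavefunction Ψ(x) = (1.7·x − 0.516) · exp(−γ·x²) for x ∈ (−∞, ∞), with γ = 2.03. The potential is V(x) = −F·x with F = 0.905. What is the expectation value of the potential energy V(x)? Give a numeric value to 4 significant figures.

⟨V⟩ = ∫ V(x)·|Ψ|² dx / ∫|Ψ|² dx.
Expand each integrand as polynomial × e^(−2γx²) and use ∫x^(2j)·e^(−2γx²) dx = (2j−1)!!/(4γ)^j · √(π/(2γ)), odd powers → 0; here √(π/(2γ)) = 0.87965.
State is unnormalized: ∫|Ψ|² dx = 0.54729, and ∫Ψ*·V(x)·Ψ dx = 0.17200, so ⟨V⟩ = 0.17200 / 0.54729.
⟨V⟩ = 0.31428.

0.3143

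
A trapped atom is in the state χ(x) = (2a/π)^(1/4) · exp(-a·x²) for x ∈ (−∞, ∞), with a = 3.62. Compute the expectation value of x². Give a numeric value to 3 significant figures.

0.0691

⟨x²⟩ = ∫ x²·|χ|² dx (integrals over the domain).
Gaussian moments: ∫x^(2j)·e^(−2ax²) dx = (2j−1)!!/(4a)^j · √(π/(2a)), odd powers integrate to 0; here √(π/(2a)) = 0.65873.
⟨x²⟩ = 0.069061.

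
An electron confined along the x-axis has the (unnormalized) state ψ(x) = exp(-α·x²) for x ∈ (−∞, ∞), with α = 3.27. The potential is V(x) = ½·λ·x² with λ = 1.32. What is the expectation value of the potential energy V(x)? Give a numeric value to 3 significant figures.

⟨V⟩ = ∫ V(x)·|ψ|² dx / ∫|ψ|² dx.
Gaussian moments: ∫x^(2j)·e^(−2αx²) dx = (2j−1)!!/(4α)^j · √(π/(2α)), odd powers integrate to 0; here √(π/(2α)) = 0.69308.
State is unnormalized: ∫|ψ|² dx = 0.69308, and ∫ψ*·V(x)·ψ dx = 0.034972, so ⟨V⟩ = 0.034972 / 0.69308.
⟨V⟩ = 0.050459.

0.0505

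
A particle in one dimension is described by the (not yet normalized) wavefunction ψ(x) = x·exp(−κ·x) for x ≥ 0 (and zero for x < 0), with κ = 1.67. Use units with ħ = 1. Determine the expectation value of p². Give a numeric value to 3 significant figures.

2.79

p² ψ = −ħ² d²ψ/dx²; ⟨p²⟩ = −ħ² ∫ ψ*·ψ'' dx / ∫|ψ|² dx.
Differentiate x·exp(−κ·x) with the product rule; every integrand then reduces to terms xʲ·e^(−2κx) on [0, ∞), with ∫₀^∞ xʲ·e^(−2κx) dx = j!/(2κ)^(j+1).
State is unnormalized: ∫|ψ|² dx = 0.053677, and ∫ψ*·(−ħ² ψ'') dx = 0.14970, so ⟨p²⟩ = 0.14970 / 0.053677.
⟨p²⟩ = 2.7889.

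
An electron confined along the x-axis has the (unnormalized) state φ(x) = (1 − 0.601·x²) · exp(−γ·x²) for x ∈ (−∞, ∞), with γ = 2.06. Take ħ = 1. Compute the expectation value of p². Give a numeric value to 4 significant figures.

2.801

p² φ = −ħ² d²φ/dx²; ⟨p²⟩ = −ħ² ∫ φ*·φ'' dx / ∫|φ|² dx.
Expand each integrand as polynomial × e^(−2γx²) and use ∫x^(2j)·e^(−2γx²) dx = (2j−1)!!/(4γ)^j · √(π/(2γ)), odd powers → 0; here √(π/(2γ)) = 0.87323. Differentiate with the product rule, d/dx e^(−γx²) = −2γx·e^(−γx²).
State is unnormalized: ∫|φ|² dx = 0.75978, and ∫φ*·(−ħ² φ'') dx = 2.1282, so ⟨p²⟩ = 2.1282 / 0.75978.
⟨p²⟩ = 2.8011.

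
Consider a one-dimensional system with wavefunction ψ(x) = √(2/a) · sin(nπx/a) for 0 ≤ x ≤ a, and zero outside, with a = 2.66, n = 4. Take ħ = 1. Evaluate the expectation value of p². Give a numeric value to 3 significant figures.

p² ψ = −ħ² d²ψ/dx²; ⟨p²⟩ = −ħ² ∫ ψ*·ψ'' dx.
d/dx sin(nπx/a) = (nπ/a)·cos(nπx/a) and d²/dx² sin(nπx/a) = −(nπ/a)²·sin(nπx/a); on 0 ≤ x ≤ a, ∫sin²(nπx/a) dx = a/2 and ∫sin(nπx/a)·cos(nπx/a) dx = 0.
⟨p²⟩ = 22.318.

22.3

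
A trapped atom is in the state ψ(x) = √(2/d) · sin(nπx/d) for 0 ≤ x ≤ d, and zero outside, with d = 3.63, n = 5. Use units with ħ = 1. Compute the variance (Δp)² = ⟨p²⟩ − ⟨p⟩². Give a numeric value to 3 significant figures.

18.7

Compute ⟨p⟩ and ⟨p²⟩ separately; (Δp)² = ⟨p²⟩ − ⟨p⟩².
d/dx sin(nπx/d) = (nπ/d)·cos(nπx/d) and d²/dx² sin(nπx/d) = −(nπ/d)²·sin(nπx/d); on 0 ≤ x ≤ d, ∫sin²(nπx/d) dx = d/2 and ∫sin(nπx/d)·cos(nπx/d) dx = 0.
⟨p⟩ = 0.0000 and ⟨p²⟩ = 18.725.
(Δp)² = 18.725 − (0.0000)² = 18.725.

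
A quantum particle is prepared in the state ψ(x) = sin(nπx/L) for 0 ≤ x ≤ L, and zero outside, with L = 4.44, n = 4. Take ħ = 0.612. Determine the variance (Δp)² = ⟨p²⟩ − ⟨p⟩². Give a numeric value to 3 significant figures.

Compute ⟨p⟩ and ⟨p²⟩ separately; (Δp)² = ⟨p²⟩ − ⟨p⟩².
d/dx sin(nπx/L) = (nπ/L)·cos(nπx/L) and d²/dx² sin(nπx/L) = −(nπ/L)²·sin(nπx/L); on 0 ≤ x ≤ L, ∫sin²(nπx/L) dx = L/2 and ∫sin(nπx/L)·cos(nπx/L) dx = 0.
Normalization: ∫|ψ|² dx = 2.2200.
⟨p⟩ = 0.0000 and ⟨p²⟩ = 3.0002.
(Δp)² = 3.0002 − (0.0000)² = 3.0002.

3.00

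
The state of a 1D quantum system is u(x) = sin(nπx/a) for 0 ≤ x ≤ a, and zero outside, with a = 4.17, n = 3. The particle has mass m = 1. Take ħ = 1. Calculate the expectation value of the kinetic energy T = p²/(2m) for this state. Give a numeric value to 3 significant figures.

T = −(ħ²/2m) d²/dx², so ⟨T⟩ = −(ħ²/2m) ∫ u*·u'' dx / ∫|u|² dx; with m = 1.
d/dx sin(nπx/a) = (nπ/a)·cos(nπx/a) and d²/dx² sin(nπx/a) = −(nπ/a)²·sin(nπx/a); on 0 ≤ x ≤ a, ∫sin²(nπx/a) dx = a/2 and ∫sin(nπx/a)·cos(nπx/a) dx = 0.
State is unnormalized: ∫|u|² dx = 2.0850, and ∫u*·(−ħ²/2m · u'') dx = 5.3253, so ⟨T⟩ = 5.3253 / 2.0850.
⟨T⟩ = 2.5541.

2.55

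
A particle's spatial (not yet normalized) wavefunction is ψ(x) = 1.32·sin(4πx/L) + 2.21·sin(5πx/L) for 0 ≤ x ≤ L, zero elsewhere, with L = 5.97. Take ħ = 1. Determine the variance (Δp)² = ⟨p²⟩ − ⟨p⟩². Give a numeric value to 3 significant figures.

Compute ⟨p⟩ and ⟨p²⟩ separately; (Δp)² = ⟨p²⟩ − ⟨p⟩².
d²/dx² sin(jπx/L) = −(jπ/L)²·sin(jπx/L); on 0 ≤ x ≤ L, ∫sin²(jπx/L) dx = L/2 and ∫sin(jπx/L)·sin(lπx/L) dx = 0 for j ≠ l, so only diagonal terms survive in ∫|ψ|² and ∫ψ·ψ″; ∫ψ·ψ′ dx = [ψ²/2] between the walls = 0.
Normalization: ∫|ψ|² dx = 19.780.
⟨p⟩ = 0.0000 and ⟨p²⟩ = 6.2676.
(Δp)² = 6.2676 − (0.0000)² = 6.2676.

6.27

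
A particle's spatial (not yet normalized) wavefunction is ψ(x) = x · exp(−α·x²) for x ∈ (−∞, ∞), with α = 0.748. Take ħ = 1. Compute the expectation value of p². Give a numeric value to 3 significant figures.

p² ψ = −ħ² d²ψ/dx²; ⟨p²⟩ = −ħ² ∫ ψ*·ψ'' dx / ∫|ψ|² dx.
Expand each integrand as polynomial × e^(−2αx²) and use ∫x^(2j)·e^(−2αx²) dx = (2j−1)!!/(4α)^j · √(π/(2α)), odd powers → 0; here √(π/(2α)) = 1.4491. Differentiate with the product rule, d/dx e^(−αx²) = −2αx·e^(−αx²).
State is unnormalized: ∫|ψ|² dx = 0.48434, and ∫ψ*·(−ħ² ψ'') dx = 1.0869, so ⟨p²⟩ = 1.0869 / 0.48434.
⟨p²⟩ = 2.2440.

2.24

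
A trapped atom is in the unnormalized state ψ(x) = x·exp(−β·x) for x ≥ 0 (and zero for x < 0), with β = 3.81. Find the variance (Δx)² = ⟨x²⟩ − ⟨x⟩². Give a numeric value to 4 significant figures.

0.05167

Compute ⟨x⟩ and ⟨x²⟩ separately, then (Δx)² = ⟨x²⟩ − ⟨x⟩².
Every integrand reduces to terms xʲ·e^(−2βx) on [0, ∞); use ∫₀^∞ xʲ·e^(−2βx) dx = j!/(2β)^(j+1).
Normalization: ∫|ψ|² dx = 0.0045203.
⟨x⟩ = 0.39370 and ⟨x²⟩ = 0.20667.
(Δx)² = 0.20667 − (0.39370)² = 0.051667.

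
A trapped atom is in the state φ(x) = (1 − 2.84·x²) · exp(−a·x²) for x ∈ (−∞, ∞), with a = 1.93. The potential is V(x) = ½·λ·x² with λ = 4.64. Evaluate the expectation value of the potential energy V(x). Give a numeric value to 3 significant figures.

0.369

⟨V⟩ = ∫ V(x)·|φ|² dx / ∫|φ|² dx.
Expand each integrand as polynomial × e^(−2ax²) and use ∫x^(2j)·e^(−2ax²) dx = (2j−1)!!/(4a)^j · √(π/(2a)), odd powers → 0; here √(π/(2a)) = 0.90216.
State is unnormalized: ∫|φ|² dx = 0.60467, and ∫φ*·V(x)·φ dx = 0.22305, so ⟨V⟩ = 0.22305 / 0.60467.
⟨V⟩ = 0.36889.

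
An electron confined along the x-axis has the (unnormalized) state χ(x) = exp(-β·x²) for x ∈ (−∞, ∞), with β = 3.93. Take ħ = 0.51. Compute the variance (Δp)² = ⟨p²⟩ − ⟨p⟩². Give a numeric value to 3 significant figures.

1.02

Compute ⟨p⟩ and ⟨p²⟩ separately; (Δp)² = ⟨p²⟩ − ⟨p⟩².
Gaussian moments: ∫x^(2j)·e^(−2βx²) dx = (2j−1)!!/(4β)^j · √(π/(2β)), odd powers integrate to 0; here √(π/(2β)) = 0.63221. Derivatives: d/dx e^(−βx²) = −2βx·e^(−βx²), d²/dx² e^(−βx²) = (4β²x² − 2β)·e^(−βx²).
Normalization: ∫|χ|² dx = 0.63221.
⟨p⟩ = 0.0000 and ⟨p²⟩ = 1.0222.
(Δp)² = 1.0222 − (0.0000)² = 1.0222.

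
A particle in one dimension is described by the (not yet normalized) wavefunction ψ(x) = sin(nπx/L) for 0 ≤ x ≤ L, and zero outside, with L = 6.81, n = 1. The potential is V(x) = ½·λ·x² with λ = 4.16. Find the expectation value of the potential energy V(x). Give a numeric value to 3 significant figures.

⟨V⟩ = ∫ V(x)·|ψ|² dx / ∫|ψ|² dx.
With sin²θ = (1 − cos2θ)/2 on 0 ≤ x ≤ L: ∫sin²(nπx/L) dx = L/2, ∫x·sin²(nπx/L) dx = L²/4, ∫x²·sin²(nπx/L) dx = L³·(1/6 − 1/(4n²π²)); higher powers xᵏ the same way, integrating xᵏ·cos(2nπx/L) by parts.
State is unnormalized: ∫|ψ|² dx = 3.4050, and ∫ψ*·V(x)·ψ dx = 92.845, so ⟨V⟩ = 92.845 / 3.4050.
⟨V⟩ = 27.267.

27.3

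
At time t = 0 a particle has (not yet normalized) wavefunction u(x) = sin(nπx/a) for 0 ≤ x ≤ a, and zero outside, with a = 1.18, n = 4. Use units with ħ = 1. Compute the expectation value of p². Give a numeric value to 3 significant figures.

113.

p² u = −ħ² d²u/dx²; ⟨p²⟩ = −ħ² ∫ u*·u'' dx / ∫|u|² dx.
d/dx sin(nπx/a) = (nπ/a)·cos(nπx/a) and d²/dx² sin(nπx/a) = −(nπ/a)²·sin(nπx/a); on 0 ≤ x ≤ a, ∫sin²(nπx/a) dx = a/2 and ∫sin(nπx/a)·cos(nπx/a) dx = 0.
State is unnormalized: ∫|u|² dx = 0.59000, and ∫u*·(−ħ² u'') dx = 66.913, so ⟨p²⟩ = 66.913 / 0.59000.
⟨p²⟩ = 113.41.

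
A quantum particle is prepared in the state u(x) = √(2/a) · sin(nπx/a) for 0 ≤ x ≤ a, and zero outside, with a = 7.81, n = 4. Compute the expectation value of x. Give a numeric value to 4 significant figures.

⟨x⟩ = ∫ x·|u|² dx (integrals over the domain).
With sin²θ = (1 − cos2θ)/2 on 0 ≤ x ≤ a: ∫sin²(nπx/a) dx = a/2, ∫x·sin²(nπx/a) dx = a²/4, ∫x²·sin²(nπx/a) dx = a³·(1/6 − 1/(4n²π²)); higher powers xᵏ the same way, integrating xᵏ·cos(2nπx/a) by parts.
⟨x⟩ = 3.9050.

3.905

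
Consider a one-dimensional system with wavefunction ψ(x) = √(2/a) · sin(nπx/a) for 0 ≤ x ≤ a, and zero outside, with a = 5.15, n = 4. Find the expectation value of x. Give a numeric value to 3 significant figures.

2.58

⟨x⟩ = ∫ x·|ψ|² dx (integrals over the domain).
With sin²θ = (1 − cos2θ)/2 on 0 ≤ x ≤ a: ∫sin²(nπx/a) dx = a/2, ∫x·sin²(nπx/a) dx = a²/4, ∫x²·sin²(nπx/a) dx = a³·(1/6 − 1/(4n²π²)); higher powers xᵏ the same way, integrating xᵏ·cos(2nπx/a) by parts.
⟨x⟩ = 2.5750.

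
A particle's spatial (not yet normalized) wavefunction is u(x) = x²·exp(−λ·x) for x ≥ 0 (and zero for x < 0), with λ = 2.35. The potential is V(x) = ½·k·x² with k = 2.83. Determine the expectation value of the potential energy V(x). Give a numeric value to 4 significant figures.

1.922

⟨V⟩ = ∫ V(x)·|u|² dx / ∫|u|² dx.
Every integrand reduces to terms xʲ·e^(−2λx) on [0, ∞); use ∫₀^∞ xʲ·e^(−2λx) dx = j!/(2λ)^(j+1).
State is unnormalized: ∫|u|² dx = 0.010465, and ∫u*·V(x)·u dx = 0.020110, so ⟨V⟩ = 0.020110 / 0.010465.
⟨V⟩ = 1.9217.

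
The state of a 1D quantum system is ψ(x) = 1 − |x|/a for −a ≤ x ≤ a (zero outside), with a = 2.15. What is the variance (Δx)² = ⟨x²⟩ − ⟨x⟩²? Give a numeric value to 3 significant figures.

Compute ⟨x⟩ and ⟨x²⟩ separately, then (Δx)² = ⟨x²⟩ − ⟨x⟩².
ψ is even, so ∫ over [−a, a] = 2∫₀ᵃ with ψ = 1 − x/a there: ∫₀ᵃ (1 − x/a)² dx = a/3, ∫₀ᵃ x²(1 − x/a)² dx = a³/30, ∫₀ᵃ x⁴(1 − x/a)² dx = a⁵/105.
Normalization: ∫|ψ|² dx = 1.4333.
⟨x⟩ = 0.0000 and ⟨x²⟩ = 0.46225.
(Δx)² = 0.46225 − (0.0000)² = 0.46225.

0.462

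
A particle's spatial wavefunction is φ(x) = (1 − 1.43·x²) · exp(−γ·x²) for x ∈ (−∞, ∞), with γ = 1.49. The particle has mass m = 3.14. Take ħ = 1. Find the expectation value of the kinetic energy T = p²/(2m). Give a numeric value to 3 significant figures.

T = −(ħ²/2m) d²/dx², so ⟨T⟩ = −(ħ²/2m) ∫ φ*·φ'' dx / ∫|φ|² dx; with m = 3.14.
Expand each integrand as polynomial × e^(−2γx²) and use ∫x^(2j)·e^(−2γx²) dx = (2j−1)!!/(4γ)^j · √(π/(2γ)), odd powers → 0; here √(π/(2γ)) = 1.0268. Differentiate with the product rule, d/dx e^(−γx²) = −2γx·e^(−γx²).
State is unnormalized: ∫|φ|² dx = 0.71137, and ∫φ*·(−ħ²/2m · φ'') dx = 0.45868, so ⟨T⟩ = 0.45868 / 0.71137.
⟨T⟩ = 0.64478.

0.645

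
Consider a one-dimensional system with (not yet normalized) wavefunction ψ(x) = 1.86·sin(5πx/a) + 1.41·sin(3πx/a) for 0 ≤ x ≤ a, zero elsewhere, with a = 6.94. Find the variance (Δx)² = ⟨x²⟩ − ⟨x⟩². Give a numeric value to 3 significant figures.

6.06

Compute ⟨x⟩ and ⟨x²⟩ separately, then (Δx)² = ⟨x²⟩ − ⟨x⟩².
On 0 ≤ x ≤ a (j ≠ l): ∫sin²(jπx/a) dx = a/2, ∫sin(jπx/a)·sin(lπx/a) dx = 0; diagonal moments ∫x·sin²(jπx/a) dx = a²/4, ∫x²·sin²(jπx/a) dx = a³·(1/6 − 1/(4j²π²)); cross terms ∫x·sin(jπx/a)·sin(lπx/a) dx = 0 for j + l even and −4jla²/(π²(j² − l²)²) for j + l odd, ∫x²·sin(jπx/a)·sin(lπx/a) dx = (−1)^(j+l)·4jla³/(π²(j² − l²)²); higher powers the same way via product-to-sum and parts.
Normalization: ∫|ψ|² dx = 18.904.
⟨x⟩ = 3.4700 and ⟨x²⟩ = 18.096.
(Δx)² = 18.096 − (3.4700)² = 6.0552.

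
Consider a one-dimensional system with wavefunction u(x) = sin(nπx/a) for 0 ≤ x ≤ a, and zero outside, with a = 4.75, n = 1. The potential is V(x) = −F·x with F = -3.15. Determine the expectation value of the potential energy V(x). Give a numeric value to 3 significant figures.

⟨V⟩ = ∫ V(x)·|u|² dx / ∫|u|² dx.
With sin²θ = (1 − cos2θ)/2 on 0 ≤ x ≤ a: ∫sin²(nπx/a) dx = a/2, ∫x·sin²(nπx/a) dx = a²/4, ∫x²·sin²(nπx/a) dx = a³·(1/6 − 1/(4n²π²)); higher powers xᵏ the same way, integrating xᵏ·cos(2nπx/a) by parts.
State is unnormalized: ∫|u|² dx = 2.3750, and ∫u*·V(x)·u dx = 17.768, so ⟨V⟩ = 17.768 / 2.3750.
⟨V⟩ = 7.4813.

7.48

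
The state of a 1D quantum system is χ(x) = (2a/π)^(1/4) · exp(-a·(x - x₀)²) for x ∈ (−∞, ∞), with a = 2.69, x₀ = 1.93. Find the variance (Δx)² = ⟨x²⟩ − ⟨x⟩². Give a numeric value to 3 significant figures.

0.0929

Compute ⟨x⟩ and ⟨x²⟩ separately, then (Δx)² = ⟨x²⟩ − ⟨x⟩².
Gaussian moments (u = x − x₀): ∫u^(2j)·e^(−2au²) du = (2j−1)!!/(4a)^j · √(π/(2a)), odd powers integrate to 0; here √(π/(2a)) = 0.76416.
⟨x⟩ = 1.9300 and ⟨x²⟩ = 3.8178.
(Δx)² = 3.8178 − (1.9300)² = 0.092937.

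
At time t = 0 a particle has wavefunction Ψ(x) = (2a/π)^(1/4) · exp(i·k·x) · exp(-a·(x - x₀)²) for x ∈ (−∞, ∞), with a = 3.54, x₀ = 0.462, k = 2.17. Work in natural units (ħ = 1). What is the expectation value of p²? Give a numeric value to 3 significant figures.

p² Ψ = −ħ² d²Ψ/dx²; ⟨p²⟩ = −ħ² ∫ Ψ*·Ψ'' dx.
Gaussian moments (u = x − x₀): ∫u^(2j)·e^(−2au²) du = (2j−1)!!/(4a)^j · √(π/(2a)), odd powers integrate to 0; here √(π/(2a)) = 0.66613. Derivatives: Ψ′ = (ik − 2au)·Ψ, Ψ″ = ((ik − 2au)² − 2a)·Ψ; the odd-in-u pieces drop out.
⟨p²⟩ = 8.2489.

8.25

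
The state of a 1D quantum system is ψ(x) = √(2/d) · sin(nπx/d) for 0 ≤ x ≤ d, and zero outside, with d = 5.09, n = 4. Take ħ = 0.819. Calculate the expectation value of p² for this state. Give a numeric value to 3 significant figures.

p² ψ = −ħ² d²ψ/dx²; ⟨p²⟩ = −ħ² ∫ ψ*·ψ'' dx.
d/dx sin(nπx/d) = (nπ/d)·cos(nπx/d) and d²/dx² sin(nπx/d) = −(nπ/d)²·sin(nπx/d); on 0 ≤ x ≤ d, ∫sin²(nπx/d) dx = d/2 and ∫sin(nπx/d)·cos(nπx/d) dx = 0.
⟨p²⟩ = 4.0884.

4.09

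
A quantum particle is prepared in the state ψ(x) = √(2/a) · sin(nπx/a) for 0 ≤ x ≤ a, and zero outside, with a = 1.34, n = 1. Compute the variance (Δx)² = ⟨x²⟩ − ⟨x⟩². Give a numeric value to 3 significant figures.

0.0587

Compute ⟨x⟩ and ⟨x²⟩ separately, then (Δx)² = ⟨x²⟩ − ⟨x⟩².
With sin²θ = (1 − cos2θ)/2 on 0 ≤ x ≤ a: ∫sin²(nπx/a) dx = a/2, ∫x·sin²(nπx/a) dx = a²/4, ∫x²·sin²(nπx/a) dx = a³·(1/6 − 1/(4n²π²)); higher powers xᵏ the same way, integrating xᵏ·cos(2nπx/a) by parts.
⟨x⟩ = 0.67000 and ⟨x²⟩ = 0.50757.
(Δx)² = 0.50757 − (0.67000)² = 0.058667.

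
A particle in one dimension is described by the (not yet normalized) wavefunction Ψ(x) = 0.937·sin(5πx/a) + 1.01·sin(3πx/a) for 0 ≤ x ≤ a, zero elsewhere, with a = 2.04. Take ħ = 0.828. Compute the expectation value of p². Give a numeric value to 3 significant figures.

26.7

p² Ψ = −ħ² d²Ψ/dx²; ⟨p²⟩ = −ħ² ∫ Ψ*·Ψ'' dx / ∫|Ψ|² dx.
d²/dx² sin(jπx/a) = −(jπ/a)²·sin(jπx/a); on 0 ≤ x ≤ a, ∫sin²(jπx/a) dx = a/2 and ∫sin(jπx/a)·sin(lπx/a) dx = 0 for j ≠ l, so only diagonal terms survive in ∫|Ψ|² and ∫Ψ·Ψ″; ∫Ψ·Ψ′ dx = [Ψ²/2] between the walls = 0.
State is unnormalized: ∫|Ψ|² dx = 1.9360, and ∫Ψ*·(−ħ² Ψ'') dx = 51.628, so ⟨p²⟩ = 51.628 / 1.9360.
⟨p²⟩ = 26.667.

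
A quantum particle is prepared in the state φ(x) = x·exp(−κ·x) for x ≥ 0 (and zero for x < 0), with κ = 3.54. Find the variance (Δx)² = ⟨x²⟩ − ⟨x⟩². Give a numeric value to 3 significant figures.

Compute ⟨x⟩ and ⟨x²⟩ separately, then (Δx)² = ⟨x²⟩ − ⟨x⟩².
Every integrand reduces to terms xʲ·e^(−2κx) on [0, ∞); use ∫₀^∞ xʲ·e^(−2κx) dx = j!/(2κ)^(j+1).
Normalization: ∫|φ|² dx = 0.0056355.
⟨x⟩ = 0.42373 and ⟨x²⟩ = 0.23939.
(Δx)² = 0.23939 − (0.42373)² = 0.059849.

0.0598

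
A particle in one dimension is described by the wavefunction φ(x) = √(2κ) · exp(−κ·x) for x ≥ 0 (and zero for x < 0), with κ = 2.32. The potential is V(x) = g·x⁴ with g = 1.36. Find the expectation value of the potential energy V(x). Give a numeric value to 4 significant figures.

0.07042

⟨V⟩ = ∫ V(x)·|φ|² dx.
Every integrand reduces to terms xʲ·e^(−2κx) on [0, ∞); use ∫₀^∞ xʲ·e^(−2κx) dx = j!/(2κ)^(j+1).
⟨V⟩ = 0.070417.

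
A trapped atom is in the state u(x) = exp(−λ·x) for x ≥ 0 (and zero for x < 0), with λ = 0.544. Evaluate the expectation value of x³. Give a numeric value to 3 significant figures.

4.66

⟨x³⟩ = ∫ x³·|u|² dx / ∫|u|² dx (integrals over the domain).
Every integrand reduces to terms xʲ·e^(−2λx) on [0, ∞); use ∫₀^∞ xʲ·e^(−2λx) dx = j!/(2λ)^(j+1).
State is unnormalized: ∫|u|² dx = 0.91912, and ∫u*·x³·u dx = 4.2819, so ⟨x³⟩ = 4.2819 / 0.91912.
⟨x³⟩ = 4.6587.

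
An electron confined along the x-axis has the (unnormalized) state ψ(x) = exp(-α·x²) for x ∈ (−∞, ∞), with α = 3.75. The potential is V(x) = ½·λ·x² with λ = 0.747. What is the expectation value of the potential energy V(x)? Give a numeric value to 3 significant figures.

0.0249

⟨V⟩ = ∫ V(x)·|ψ|² dx / ∫|ψ|² dx.
Gaussian moments: ∫x^(2j)·e^(−2αx²) dx = (2j−1)!!/(4α)^j · √(π/(2α)), odd powers integrate to 0; here √(π/(2α)) = 0.64721.
State is unnormalized: ∫|ψ|² dx = 0.64721, and ∫ψ*·V(x)·ψ dx = 0.016115, so ⟨V⟩ = 0.016115 / 0.64721.
⟨V⟩ = 0.024900.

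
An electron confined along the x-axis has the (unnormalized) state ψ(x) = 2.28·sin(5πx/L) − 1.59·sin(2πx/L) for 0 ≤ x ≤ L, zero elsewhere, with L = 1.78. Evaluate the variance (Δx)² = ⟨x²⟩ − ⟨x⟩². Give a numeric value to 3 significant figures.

Compute ⟨x⟩ and ⟨x²⟩ separately, then (Δx)² = ⟨x²⟩ − ⟨x⟩².
On 0 ≤ x ≤ L (j ≠ l): ∫sin²(jπx/L) dx = L/2, ∫sin(jπx/L)·sin(lπx/L) dx = 0; diagonal moments ∫x·sin²(jπx/L) dx = L²/4, ∫x²·sin²(jπx/L) dx = L³·(1/6 − 1/(4j²π²)); cross terms ∫x·sin(jπx/L)·sin(lπx/L) dx = 0 for j + l even and −4jlL²/(π²(j² − l²)²) for j + l odd, ∫x²·sin(jπx/L)·sin(lπx/L) dx = (−1)^(j+l)·4jlL³/(π²(j² − l²)²); higher powers the same way via product-to-sum and parts.
Normalization: ∫|ψ|² dx = 6.8766.
⟨x⟩ = 0.92070 and ⟨x²⟩ = 1.0933.
(Δx)² = 1.0933 − (0.92070)² = 0.24564.

0.246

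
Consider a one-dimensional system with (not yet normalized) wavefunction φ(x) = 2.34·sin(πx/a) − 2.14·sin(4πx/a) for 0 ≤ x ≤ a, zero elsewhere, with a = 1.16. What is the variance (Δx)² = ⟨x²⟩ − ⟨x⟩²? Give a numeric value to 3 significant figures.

Compute ⟨x⟩ and ⟨x²⟩ separately, then (Δx)² = ⟨x²⟩ − ⟨x⟩².
On 0 ≤ x ≤ a (j ≠ l): ∫sin²(jπx/a) dx = a/2, ∫sin(jπx/a)·sin(lπx/a) dx = 0; diagonal moments ∫x·sin²(jπx/a) dx = a²/4, ∫x²·sin²(jπx/a) dx = a³·(1/6 − 1/(4j²π²)); cross terms ∫x·sin(jπx/a)·sin(lπx/a) dx = 0 for j + l even and −4jla²/(π²(j² − l²)²) for j + l odd, ∫x²·sin(jπx/a)·sin(lπx/a) dx = (−1)^(j+l)·4jla³/(π²(j² − l²)²); higher powers the same way via product-to-sum and parts.
Normalization: ∫|φ|² dx = 5.8320.
⟨x⟩ = 0.59665 and ⟨x²⟩ = 0.42878.
(Δx)² = 0.42878 − (0.59665)² = 0.072794.

0.0728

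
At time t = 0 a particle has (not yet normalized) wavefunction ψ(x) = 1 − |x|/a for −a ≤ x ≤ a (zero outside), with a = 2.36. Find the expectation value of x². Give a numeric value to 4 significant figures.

0.5570

⟨x²⟩ = ∫ x²·|ψ|² dx / ∫|ψ|² dx (integrals over the domain).
ψ is even, so ∫ over [−a, a] = 2∫₀ᵃ with ψ = 1 − x/a there: ∫₀ᵃ (1 − x/a)² dx = a/3, ∫₀ᵃ x²(1 − x/a)² dx = a³/30, ∫₀ᵃ x⁴(1 − x/a)² dx = a⁵/105.
State is unnormalized: ∫|ψ|² dx = 1.5733, and ∫ψ*·x²·ψ dx = 0.87628, so ⟨x²⟩ = 0.87628 / 1.5733.
⟨x²⟩ = 0.55696.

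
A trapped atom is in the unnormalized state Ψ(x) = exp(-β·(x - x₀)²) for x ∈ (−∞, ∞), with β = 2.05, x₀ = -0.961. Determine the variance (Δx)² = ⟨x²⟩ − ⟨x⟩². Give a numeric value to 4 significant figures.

0.1220

Compute ⟨x⟩ and ⟨x²⟩ separately, then (Δx)² = ⟨x²⟩ − ⟨x⟩².
Gaussian moments (u = x − x₀): ∫u^(2j)·e^(−2βu²) du = (2j−1)!!/(4β)^j · √(π/(2β)), odd powers integrate to 0; here √(π/(2β)) = 0.87535.
Normalization: ∫|Ψ|² dx = 0.87535.
⟨x⟩ = -0.96100 and ⟨x²⟩ = 1.0455.
(Δx)² = 1.0455 − (-0.96100)² = 0.12195.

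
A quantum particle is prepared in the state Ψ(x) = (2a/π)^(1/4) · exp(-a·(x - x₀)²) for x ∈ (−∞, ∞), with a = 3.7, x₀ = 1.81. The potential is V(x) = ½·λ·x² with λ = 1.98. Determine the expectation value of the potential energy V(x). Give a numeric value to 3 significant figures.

⟨V⟩ = ∫ V(x)·|Ψ|² dx.
Gaussian moments (u = x − x₀): ∫u^(2j)·e^(−2au²) du = (2j−1)!!/(4a)^j · √(π/(2a)), odd powers integrate to 0; here √(π/(2a)) = 0.65157.
⟨V⟩ = 3.3102.

3.31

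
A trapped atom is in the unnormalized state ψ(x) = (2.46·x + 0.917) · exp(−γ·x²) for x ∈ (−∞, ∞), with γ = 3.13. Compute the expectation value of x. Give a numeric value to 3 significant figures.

⟨x⟩ = ∫ x·|ψ|² dx / ∫|ψ|² dx (integrals over the domain).
Expand each integrand as polynomial × e^(−2γx²) and use ∫x^(2j)·e^(−2γx²) dx = (2j−1)!!/(4γ)^j · √(π/(2γ)), odd powers → 0; here √(π/(2γ)) = 0.70842.
State is unnormalized: ∫|ψ|² dx = 0.93811, and ∫ψ*·x·ψ dx = 0.25528, so ⟨x⟩ = 0.25528 / 0.93811.
⟨x⟩ = 0.27212.

0.272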